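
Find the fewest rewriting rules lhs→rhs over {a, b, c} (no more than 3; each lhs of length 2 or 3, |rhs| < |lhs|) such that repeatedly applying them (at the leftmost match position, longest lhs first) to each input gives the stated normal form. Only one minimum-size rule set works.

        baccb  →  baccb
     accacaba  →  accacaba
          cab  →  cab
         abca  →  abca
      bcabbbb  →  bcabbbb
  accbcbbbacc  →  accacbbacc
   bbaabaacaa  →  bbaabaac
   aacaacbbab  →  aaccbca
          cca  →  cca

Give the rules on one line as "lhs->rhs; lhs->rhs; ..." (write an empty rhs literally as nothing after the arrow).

  | baccb
  | accacaba
  | cab
  | abca

bab->ca; bcb->ac; caa->c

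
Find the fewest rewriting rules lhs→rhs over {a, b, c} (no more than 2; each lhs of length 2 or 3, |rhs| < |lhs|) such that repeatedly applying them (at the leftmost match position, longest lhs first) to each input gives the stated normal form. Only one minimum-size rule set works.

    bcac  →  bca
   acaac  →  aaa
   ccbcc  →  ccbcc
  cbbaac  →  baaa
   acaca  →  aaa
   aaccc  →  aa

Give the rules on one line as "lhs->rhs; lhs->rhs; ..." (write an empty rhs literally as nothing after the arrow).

  | bcac => bca
  | acaac => aaac => aaa
  | ccbcc
  | cbbaac => baaac => baaa

ac->a; cbb->ba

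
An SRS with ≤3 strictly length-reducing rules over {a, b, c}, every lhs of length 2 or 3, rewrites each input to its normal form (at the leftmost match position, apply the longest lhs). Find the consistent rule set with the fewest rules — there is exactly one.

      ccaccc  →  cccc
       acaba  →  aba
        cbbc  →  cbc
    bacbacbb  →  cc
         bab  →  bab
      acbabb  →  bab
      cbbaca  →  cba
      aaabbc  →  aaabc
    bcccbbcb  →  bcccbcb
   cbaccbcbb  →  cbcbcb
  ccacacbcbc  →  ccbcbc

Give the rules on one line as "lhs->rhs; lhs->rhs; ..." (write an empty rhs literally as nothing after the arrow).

ac->; bb->b; bbb->cc

  | ccaccc => cccc
  | acaba => aba
  | cbbc => cbc
  | bacbacbb => bbacbb => bacbb => bbb => cc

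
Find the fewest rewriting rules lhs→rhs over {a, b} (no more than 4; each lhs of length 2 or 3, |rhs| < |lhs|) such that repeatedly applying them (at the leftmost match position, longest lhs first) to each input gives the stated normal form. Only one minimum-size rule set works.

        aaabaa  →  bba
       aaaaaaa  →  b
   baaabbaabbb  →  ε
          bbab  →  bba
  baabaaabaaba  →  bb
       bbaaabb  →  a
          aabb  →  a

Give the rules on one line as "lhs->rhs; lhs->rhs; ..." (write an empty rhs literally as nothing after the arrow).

  | aaabaa => babaa => baaa => bba
  | aaaaaaa => baaaaa => bbaaa => bbba => aa => b
  | baaabbaabbb => bbabbaabbb => bbabaabbb => bbaaabbb => bbbabbb => aabbb => bbbb => ab => ε
  | bbab => bba

aa->b; ab->; bab->ba; bbb->a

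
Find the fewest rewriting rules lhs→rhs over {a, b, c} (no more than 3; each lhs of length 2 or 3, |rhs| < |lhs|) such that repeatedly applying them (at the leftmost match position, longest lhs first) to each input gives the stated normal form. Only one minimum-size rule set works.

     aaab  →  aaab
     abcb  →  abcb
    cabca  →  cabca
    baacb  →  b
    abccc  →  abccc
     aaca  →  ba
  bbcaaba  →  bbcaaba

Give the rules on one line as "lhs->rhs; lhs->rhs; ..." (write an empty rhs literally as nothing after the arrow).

  | aaab
  | abcb
  | cabca
  | baacb => bbb => b

aac->b; bbb->b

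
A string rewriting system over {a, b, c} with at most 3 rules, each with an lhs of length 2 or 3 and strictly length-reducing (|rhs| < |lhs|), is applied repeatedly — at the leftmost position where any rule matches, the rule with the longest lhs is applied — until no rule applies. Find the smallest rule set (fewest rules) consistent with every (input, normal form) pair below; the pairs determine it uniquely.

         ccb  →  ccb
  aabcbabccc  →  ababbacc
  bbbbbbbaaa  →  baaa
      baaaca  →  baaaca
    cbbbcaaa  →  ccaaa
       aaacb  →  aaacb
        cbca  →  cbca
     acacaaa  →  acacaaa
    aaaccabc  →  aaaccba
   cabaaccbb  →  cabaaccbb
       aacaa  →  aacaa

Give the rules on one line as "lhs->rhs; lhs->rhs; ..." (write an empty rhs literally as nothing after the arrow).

  | ccb
  | aabcbabccc => abababccc => ababbacc
  | bbbbbbbaaa => bbbbaaa => baaa
  | baaaca

abc->ba; bbb->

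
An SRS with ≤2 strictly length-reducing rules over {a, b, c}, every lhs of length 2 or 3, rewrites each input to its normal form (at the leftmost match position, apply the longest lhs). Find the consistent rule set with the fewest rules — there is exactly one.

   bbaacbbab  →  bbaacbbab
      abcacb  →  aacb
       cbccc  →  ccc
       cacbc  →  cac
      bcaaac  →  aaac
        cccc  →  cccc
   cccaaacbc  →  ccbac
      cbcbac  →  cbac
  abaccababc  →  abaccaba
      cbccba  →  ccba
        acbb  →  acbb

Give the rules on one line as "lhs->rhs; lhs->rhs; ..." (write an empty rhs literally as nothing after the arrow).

  | bbaacbbab
  | abcacb => aacb
  | cbccc => ccc
  | cacbc => cac

bc->; caa->b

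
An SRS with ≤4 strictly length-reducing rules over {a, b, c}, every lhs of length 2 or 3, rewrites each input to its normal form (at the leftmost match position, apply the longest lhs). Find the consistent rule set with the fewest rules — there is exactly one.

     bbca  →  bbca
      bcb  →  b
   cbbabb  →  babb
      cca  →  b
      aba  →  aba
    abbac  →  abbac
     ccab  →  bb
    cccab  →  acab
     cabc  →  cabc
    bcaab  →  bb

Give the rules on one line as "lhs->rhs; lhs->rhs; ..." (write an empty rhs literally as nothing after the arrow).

  | bbca
  | bcb => b
  | cbbabb => babb
  | cca => aa => b

aa->b; cb->; cc->a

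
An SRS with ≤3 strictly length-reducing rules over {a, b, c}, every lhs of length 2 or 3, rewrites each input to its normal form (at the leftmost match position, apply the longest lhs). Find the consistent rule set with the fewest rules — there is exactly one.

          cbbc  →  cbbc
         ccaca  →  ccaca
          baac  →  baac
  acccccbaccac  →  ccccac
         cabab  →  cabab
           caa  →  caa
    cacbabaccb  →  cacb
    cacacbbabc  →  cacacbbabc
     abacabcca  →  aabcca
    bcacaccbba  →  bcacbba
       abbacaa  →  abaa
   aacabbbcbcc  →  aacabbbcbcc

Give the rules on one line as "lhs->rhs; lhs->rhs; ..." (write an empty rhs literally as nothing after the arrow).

  | cbbc
  | ccaca
  | baac
  | acccccbaccac => cccbaccac => ccccac

acc->; bac->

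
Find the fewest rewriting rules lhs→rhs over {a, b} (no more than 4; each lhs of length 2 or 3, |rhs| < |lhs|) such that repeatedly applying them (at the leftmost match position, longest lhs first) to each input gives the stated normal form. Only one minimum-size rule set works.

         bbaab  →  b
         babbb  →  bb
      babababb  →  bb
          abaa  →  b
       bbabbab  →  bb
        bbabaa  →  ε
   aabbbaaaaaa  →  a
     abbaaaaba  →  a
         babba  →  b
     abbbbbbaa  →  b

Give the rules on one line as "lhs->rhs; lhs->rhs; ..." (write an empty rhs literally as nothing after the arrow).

  | bbaab => bab => b
  | babbb => bbb => bb
  | babababb => bababb => babb => bb
  | abaa => aa => b

aa->b; abb->ab; ba->; bbb->bb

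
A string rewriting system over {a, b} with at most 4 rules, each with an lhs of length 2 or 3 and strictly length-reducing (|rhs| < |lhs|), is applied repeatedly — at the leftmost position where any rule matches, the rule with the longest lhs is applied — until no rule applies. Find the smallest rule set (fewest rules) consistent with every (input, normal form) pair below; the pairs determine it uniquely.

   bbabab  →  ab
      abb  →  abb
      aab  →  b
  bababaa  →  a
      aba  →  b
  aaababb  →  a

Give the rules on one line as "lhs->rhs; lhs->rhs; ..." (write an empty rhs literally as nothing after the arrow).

  | bbabab => bbbb => ab
  | abb
  | aab => b
  | bababaa => bbbaa => aaa => a

aa->; aba->b; bbb->a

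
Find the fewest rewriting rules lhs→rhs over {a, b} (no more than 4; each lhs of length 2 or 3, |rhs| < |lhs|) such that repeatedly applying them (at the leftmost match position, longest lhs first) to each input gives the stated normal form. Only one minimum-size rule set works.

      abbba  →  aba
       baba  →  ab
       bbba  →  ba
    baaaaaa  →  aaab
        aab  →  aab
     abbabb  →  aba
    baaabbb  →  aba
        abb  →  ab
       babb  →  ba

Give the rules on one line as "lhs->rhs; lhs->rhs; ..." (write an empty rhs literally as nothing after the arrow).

  | abbba => abba => aba
  | baba => baa => ab
  | bbba => bba => ba
  | baaaaaa => abaaaa => aabaa => aaab

baa->ab; bab->ba; bb->b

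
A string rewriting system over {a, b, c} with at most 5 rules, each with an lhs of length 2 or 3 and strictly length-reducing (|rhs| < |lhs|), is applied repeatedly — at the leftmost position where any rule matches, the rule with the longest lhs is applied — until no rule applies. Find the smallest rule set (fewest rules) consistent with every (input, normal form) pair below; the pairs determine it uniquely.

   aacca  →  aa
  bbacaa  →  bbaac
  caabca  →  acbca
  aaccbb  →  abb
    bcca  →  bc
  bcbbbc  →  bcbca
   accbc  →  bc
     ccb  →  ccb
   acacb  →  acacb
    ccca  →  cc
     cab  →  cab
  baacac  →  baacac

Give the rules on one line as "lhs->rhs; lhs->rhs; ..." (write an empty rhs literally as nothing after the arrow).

acc->; bbc->ca; caa->ac; cca->c

  | aacca => aa
  | bbacaa => bbaac
  | caabca => acbca
  | aaccbb => abb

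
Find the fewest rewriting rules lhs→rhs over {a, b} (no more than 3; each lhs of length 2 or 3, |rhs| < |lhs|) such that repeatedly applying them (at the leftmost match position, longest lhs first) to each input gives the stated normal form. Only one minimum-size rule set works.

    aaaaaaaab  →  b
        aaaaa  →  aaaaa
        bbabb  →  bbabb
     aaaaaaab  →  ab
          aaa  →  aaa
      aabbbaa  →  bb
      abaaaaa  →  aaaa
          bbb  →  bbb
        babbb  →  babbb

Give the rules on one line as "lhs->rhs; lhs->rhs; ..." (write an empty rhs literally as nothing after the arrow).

aab->b; baa->

  | aaaaaaaab => aaaaaab => aaaab => aab => b
  | aaaaa
  | bbabb
  | aaaaaaab => aaaaab => aaab => ab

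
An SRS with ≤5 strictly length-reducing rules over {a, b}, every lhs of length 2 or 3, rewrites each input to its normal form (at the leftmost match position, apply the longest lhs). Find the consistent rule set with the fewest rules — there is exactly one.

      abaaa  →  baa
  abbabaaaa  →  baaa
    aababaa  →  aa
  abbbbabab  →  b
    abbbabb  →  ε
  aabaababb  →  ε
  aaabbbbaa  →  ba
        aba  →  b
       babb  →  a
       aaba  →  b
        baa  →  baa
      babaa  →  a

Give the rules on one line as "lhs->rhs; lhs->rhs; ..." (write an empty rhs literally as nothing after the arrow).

  | abaaa => baa
  | abbabaaaa => bbabaaaa => abaaaa => baaa
  | aababaa => abbaa => bbaa => aa
  | abbbbabab => bbbbabab => ababab => bbab => ab => b

ab->b; aba->b; bb->; bbb->a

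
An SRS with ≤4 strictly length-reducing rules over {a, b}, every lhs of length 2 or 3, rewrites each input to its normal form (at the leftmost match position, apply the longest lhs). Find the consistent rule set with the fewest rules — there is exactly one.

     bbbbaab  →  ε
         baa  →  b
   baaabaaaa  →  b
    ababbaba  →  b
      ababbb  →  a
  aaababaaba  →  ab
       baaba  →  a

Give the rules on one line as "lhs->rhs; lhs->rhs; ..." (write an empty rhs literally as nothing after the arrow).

  | bbbbaab => bbaab => aab => bb => ε
  | baa => ba => b
  | baaabaaaa => baabaaaa => babaaaa => bbaaaa => aaaa => aa => b
  | ababbaba => abbbaba => ababa => abba => aa => b

aa->b; aaa->a; ba->b; bb->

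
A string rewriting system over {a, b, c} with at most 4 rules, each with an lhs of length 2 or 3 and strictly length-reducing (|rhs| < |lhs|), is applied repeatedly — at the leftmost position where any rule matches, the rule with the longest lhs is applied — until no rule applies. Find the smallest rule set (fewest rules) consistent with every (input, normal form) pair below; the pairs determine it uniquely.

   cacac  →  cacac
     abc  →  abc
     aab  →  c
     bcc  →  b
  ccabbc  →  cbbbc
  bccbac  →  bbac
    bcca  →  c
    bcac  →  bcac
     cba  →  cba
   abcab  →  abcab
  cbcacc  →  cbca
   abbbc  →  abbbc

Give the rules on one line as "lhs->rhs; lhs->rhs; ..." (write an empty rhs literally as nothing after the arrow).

  | cacac
  | abc
  | aab => c
  | bcc => b

aab->c; bcb->c; cc->; cca->cb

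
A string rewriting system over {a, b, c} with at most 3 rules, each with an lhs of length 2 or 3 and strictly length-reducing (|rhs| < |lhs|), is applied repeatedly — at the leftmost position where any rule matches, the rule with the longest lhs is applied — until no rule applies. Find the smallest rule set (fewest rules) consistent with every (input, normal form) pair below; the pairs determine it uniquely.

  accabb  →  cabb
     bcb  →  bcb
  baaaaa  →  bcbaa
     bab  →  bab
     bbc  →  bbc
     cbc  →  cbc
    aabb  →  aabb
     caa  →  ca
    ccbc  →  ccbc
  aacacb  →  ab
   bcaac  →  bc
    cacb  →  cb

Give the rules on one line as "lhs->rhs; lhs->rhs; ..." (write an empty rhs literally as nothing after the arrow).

  | accabb => cabb
  | bcb
  | baaaaa => bcbaa
  | bab

aaa->cb; ac->; caa->ca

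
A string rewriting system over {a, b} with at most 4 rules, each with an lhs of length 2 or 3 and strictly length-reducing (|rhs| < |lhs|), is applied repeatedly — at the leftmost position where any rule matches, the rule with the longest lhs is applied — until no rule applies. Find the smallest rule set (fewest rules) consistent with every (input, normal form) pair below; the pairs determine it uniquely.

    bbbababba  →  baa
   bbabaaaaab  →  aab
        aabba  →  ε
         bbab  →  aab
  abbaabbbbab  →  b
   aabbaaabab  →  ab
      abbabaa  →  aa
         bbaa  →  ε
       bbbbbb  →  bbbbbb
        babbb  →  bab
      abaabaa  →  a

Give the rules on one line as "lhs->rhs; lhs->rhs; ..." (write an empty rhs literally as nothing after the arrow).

aaa->; aba->; abb->a; bba->aa

  | bbbababba => baababba => babba => baa
  | bbabaaaaab => aabaaaaab => aaaaab => aab
  | aabba => aaa => ε
  | bbab => aab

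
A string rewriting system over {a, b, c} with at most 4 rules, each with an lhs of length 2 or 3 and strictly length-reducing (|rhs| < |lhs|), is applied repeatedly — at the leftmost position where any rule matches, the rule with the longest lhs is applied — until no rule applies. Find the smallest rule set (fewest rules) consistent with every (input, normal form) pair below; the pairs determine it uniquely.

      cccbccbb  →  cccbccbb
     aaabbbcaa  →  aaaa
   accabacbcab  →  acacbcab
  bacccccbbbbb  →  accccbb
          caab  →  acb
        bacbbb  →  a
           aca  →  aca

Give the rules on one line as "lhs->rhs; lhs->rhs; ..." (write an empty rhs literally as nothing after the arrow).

  | cccbccbb
  | aaabbbcaa => aaacaa => aaaa
  | accabacbcab => accaabcab => acacbcab
  | bacccccbbbbb => accccbbbbb => accccbb

aac->a; bac->a; bbb->; caa->ac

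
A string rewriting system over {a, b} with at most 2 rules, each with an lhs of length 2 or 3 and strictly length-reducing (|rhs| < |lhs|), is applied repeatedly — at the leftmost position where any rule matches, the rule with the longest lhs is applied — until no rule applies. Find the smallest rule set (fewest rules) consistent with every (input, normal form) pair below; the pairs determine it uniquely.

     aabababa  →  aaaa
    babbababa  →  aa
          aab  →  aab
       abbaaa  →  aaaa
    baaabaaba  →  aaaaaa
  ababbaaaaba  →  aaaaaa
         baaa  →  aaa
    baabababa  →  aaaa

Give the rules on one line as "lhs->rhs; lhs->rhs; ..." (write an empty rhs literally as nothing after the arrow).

  | aabababa => aaaba => aaaa
  | babbababa => bababa => aba => aa
  | aab
  | abbaaa => abaaa => aaaa

ba->a; bab->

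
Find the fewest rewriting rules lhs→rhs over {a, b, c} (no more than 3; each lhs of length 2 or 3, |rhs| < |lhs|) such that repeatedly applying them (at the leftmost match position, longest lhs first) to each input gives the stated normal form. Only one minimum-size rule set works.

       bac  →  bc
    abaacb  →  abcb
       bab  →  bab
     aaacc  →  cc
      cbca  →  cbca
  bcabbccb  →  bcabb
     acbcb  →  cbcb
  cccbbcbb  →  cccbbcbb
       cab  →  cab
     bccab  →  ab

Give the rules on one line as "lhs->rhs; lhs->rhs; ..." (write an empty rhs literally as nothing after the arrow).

ac->c; bcc->

  | bac => bc
  | abaacb => abacb => abcb
  | bab
  | aaacc => aacc => acc => cc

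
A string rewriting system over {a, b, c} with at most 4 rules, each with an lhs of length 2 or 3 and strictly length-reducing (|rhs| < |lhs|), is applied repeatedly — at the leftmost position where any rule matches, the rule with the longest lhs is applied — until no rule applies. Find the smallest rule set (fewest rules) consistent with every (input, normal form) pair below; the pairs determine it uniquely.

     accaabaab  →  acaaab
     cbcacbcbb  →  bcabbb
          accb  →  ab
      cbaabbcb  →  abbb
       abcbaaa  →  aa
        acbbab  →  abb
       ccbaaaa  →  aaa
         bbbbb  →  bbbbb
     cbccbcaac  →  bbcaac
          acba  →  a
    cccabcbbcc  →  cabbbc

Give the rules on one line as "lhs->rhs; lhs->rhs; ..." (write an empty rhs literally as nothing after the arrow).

ba->; cb->b; cc->c

  | accaabaab => acaabaab => acaaab
  | cbcacbcbb => bcacbcbb => bcabcbb => bcabbb
  | accb => acb => ab
  | cbaabbcb => baabbcb => abbcb => abbb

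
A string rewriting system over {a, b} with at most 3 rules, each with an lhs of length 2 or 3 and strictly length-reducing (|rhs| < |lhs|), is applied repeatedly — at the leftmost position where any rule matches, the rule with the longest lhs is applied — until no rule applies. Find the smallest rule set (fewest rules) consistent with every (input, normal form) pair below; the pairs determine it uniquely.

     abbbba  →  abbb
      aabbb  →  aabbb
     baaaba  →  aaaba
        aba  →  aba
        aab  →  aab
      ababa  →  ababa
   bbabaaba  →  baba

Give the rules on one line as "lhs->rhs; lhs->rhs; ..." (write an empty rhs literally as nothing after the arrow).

  | abbbba => abbb
  | aabbb
  | baaaba => aaaba
  | aba

baa->aa; bba->b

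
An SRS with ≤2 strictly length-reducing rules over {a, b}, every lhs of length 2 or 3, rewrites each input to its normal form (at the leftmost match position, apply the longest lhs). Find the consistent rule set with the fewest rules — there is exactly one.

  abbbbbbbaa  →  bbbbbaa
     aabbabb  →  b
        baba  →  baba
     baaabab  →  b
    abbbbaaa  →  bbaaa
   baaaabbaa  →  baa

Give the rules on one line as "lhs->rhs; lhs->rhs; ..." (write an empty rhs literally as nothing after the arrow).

aab->; abb->

  | abbbbbbbaa => bbbbbaa
  | aabbabb => babb => b
  | baba
  | baaabab => baab => b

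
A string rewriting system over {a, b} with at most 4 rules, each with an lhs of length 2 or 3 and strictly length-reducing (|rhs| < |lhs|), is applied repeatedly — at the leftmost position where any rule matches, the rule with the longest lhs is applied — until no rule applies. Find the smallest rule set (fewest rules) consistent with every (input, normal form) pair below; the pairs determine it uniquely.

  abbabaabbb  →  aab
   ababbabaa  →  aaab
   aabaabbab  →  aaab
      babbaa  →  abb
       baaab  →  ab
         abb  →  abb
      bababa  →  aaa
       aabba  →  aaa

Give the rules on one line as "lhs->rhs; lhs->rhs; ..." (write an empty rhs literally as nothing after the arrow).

ba->a; baa->b; bbb->

  | abbabaabbb => ababaabbb => aabaabbb => aabbbb => aab
  | ababbabaa => aabbabaa => aababaa => aaabaa => aaab
  | aabaabbab => aabbbab => aaab
  | babbaa => abbaa => abb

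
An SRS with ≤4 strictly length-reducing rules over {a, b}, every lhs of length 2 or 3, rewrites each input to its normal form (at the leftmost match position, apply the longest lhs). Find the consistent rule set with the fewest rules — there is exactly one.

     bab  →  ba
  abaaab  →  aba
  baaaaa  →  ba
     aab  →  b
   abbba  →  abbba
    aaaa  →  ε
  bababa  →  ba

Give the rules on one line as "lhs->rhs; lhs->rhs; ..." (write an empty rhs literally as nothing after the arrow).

aa->; baa->ba; bab->ba

  | bab => ba
  | abaaab => abaab => abab => aba
  | baaaaa => baaaa => baaa => baa => ba
  | aab => b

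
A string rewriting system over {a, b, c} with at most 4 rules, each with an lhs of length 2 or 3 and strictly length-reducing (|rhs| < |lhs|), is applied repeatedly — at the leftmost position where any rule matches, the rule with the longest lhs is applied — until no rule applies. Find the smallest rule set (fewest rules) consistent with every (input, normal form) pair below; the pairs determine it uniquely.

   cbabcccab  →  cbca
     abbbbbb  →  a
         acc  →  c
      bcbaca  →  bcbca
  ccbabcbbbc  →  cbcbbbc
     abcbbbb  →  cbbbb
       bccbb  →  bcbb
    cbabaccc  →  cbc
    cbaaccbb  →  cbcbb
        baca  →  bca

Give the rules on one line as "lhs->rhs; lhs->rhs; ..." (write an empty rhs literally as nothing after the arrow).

  | cbabcccab => cbacccab => cbcccab => cbccab => cbcab => cbca
  | abbbbbb => abbbbb => abbbb => abbb => abb => ab => a
  | acc => cc => c
  | bcbaca => bcbca

ab->a; ac->c; cc->c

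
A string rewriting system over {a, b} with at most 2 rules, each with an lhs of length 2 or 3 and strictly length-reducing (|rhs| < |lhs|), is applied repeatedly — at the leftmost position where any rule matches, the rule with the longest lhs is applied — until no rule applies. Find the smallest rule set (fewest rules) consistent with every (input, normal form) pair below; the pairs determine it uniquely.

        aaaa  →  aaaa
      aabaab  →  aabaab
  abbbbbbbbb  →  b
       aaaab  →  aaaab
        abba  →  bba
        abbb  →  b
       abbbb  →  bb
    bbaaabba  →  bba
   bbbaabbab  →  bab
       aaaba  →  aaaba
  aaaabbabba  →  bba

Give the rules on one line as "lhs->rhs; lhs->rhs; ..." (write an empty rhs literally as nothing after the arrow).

abb->bb; bbb->b

  | aaaa
  | aabaab
  | abbbbbbbbb => bbbbbbbbb => bbbbbbb => bbbbb => bbb => b
  | aaaab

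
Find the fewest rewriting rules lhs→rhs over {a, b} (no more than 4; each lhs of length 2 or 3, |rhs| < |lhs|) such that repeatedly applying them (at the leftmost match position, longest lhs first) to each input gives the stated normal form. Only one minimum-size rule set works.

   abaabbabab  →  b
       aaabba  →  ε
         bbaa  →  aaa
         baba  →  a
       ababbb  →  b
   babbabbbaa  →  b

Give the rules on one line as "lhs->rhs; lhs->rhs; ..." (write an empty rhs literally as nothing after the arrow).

ab->; aba->b; baa->b; bb->a

  | abaabbabab => babbabab => bbabab => aabab => abb => b
  | aaabba => aaba => ab => ε
  | bbaa => aaa
  | baba => bb => a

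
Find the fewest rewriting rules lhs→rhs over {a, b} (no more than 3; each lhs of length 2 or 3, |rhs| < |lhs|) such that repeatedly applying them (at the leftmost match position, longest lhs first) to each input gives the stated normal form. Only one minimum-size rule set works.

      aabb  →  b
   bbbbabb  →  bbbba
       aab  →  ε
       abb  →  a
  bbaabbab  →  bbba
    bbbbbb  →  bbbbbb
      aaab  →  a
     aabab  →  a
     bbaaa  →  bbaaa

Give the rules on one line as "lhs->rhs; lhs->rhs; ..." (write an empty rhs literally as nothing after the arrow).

aab->; ab->a

  | aabb => b
  | bbbbabb => bbbbab => bbbba
  | aab => ε
  | abb => ab => a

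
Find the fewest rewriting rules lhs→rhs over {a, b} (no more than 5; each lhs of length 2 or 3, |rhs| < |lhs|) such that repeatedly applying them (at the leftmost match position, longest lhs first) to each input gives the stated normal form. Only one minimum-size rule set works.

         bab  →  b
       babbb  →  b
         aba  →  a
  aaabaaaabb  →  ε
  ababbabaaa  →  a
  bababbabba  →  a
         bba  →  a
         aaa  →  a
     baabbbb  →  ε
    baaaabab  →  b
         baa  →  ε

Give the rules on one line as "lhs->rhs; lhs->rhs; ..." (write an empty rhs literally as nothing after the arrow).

aa->; ab->b; ba->a; bb->

  | bab => ab => b
  | babbb => abbb => bbb => b
  | aba => ba => a
  | aaabaaaabb => abaaaabb => baaaabb => aaaabb => aabb => bb => ε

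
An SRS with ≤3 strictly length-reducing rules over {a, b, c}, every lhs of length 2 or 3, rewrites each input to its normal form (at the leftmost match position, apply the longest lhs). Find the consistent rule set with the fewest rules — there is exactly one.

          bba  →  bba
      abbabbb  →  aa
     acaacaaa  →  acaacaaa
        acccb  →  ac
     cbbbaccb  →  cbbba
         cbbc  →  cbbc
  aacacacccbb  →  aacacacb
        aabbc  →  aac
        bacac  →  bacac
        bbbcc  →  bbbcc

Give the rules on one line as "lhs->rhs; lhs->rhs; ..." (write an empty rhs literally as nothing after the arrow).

  | bba
  | abbabbb => ababbb => aabbb => aabb => aab => aa
  | acaacaaa
  | acccb => ac

ab->a; ccb->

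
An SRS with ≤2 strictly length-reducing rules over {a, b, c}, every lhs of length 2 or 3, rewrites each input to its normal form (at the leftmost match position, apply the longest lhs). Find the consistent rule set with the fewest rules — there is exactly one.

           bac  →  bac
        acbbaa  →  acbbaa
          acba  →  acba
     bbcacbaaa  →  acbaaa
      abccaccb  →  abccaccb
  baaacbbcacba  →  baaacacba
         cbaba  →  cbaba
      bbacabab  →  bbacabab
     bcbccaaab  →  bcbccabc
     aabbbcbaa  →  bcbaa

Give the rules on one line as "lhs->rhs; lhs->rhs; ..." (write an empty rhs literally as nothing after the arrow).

  | bac
  | acbbaa
  | acba
  | bbcacbaaa => acbaaa

aab->bc; bbc->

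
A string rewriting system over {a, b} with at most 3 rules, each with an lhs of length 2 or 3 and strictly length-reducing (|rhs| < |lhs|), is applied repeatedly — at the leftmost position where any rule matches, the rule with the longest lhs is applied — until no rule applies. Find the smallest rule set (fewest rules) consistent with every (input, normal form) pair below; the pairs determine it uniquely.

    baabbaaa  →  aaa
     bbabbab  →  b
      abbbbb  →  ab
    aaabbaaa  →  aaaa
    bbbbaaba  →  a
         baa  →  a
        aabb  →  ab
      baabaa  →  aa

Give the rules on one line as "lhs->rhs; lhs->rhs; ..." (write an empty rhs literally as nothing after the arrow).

aab->a; ba->; bb->b

  | baabbaaa => abbaaa => abaaa => aaa
  | bbabbab => babbab => bbab => bab => b
  | abbbbb => abbbb => abbb => abb => ab
  | aaabbaaa => aabaaa => aaaa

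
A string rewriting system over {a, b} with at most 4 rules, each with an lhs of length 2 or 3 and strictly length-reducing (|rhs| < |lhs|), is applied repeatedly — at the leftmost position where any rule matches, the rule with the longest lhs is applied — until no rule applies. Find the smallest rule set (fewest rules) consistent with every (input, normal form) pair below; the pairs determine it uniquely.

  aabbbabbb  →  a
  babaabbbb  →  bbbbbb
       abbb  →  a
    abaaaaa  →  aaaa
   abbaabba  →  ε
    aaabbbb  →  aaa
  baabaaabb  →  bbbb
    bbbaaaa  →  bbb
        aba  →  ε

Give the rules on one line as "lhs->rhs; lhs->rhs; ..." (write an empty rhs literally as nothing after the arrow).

ab->a; aba->; ba->b

  | aabbbabbb => aabbabbb => aababbb => abbb => abb => ab => a
  | babaabbbb => bbaabbbb => bbabbbb => bbbbbb
  | abbb => abb => ab => a
  | abaaaaa => aaaa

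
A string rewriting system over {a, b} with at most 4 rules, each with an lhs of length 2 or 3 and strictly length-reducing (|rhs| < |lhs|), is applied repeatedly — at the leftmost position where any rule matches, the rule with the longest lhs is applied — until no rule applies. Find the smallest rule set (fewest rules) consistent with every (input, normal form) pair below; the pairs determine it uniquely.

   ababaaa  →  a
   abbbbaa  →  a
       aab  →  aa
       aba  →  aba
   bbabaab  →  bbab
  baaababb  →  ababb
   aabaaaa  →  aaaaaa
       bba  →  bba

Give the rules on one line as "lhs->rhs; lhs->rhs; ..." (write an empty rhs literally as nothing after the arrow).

aab->aa; baa->; bbb->

  | ababaaa => abaa => a
  | abbbbaa => abaa => a
  | aab => aa
  | aba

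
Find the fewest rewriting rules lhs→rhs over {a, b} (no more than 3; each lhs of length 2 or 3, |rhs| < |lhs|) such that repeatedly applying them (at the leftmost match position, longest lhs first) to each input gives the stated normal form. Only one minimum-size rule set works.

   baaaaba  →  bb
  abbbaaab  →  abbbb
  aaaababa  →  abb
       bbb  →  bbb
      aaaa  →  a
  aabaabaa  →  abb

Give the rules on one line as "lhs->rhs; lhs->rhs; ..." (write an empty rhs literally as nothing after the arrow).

aa->a; ba->b

  | baaaaba => baaaba => baaba => baba => bba => bb
  | abbbaaab => abbbaab => abbbab => abbbb
  | aaaababa => aaababa => aababa => ababa => abba => abb
  | bbb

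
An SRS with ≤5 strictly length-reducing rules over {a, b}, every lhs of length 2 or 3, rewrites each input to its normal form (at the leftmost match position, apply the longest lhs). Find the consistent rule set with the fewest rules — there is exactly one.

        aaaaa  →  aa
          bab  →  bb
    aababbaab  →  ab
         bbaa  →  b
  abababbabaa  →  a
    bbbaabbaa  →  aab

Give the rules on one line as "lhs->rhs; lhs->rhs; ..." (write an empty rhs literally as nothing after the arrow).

  | aaaaa => aa
  | bab => bb
  | aababbaab => aabbbaab => aaabaab => baab => ab
  | bbaa => ba => b

aaa->; ba->b; baa->a; bbb->ab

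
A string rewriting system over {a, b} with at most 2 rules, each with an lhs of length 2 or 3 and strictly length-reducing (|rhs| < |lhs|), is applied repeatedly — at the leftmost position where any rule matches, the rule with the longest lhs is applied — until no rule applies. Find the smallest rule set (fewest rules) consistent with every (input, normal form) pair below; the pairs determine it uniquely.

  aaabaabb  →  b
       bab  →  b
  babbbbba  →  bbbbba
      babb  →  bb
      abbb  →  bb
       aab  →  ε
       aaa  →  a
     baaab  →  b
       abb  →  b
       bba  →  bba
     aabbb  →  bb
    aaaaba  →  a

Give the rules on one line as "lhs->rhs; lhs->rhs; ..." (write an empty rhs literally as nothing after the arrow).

  | aaabaabb => aabaabb => abaabb => aabb => abb => b
  | bab => b
  | babbbbba => bbbbba
  | babb => bb

aa->a; ab->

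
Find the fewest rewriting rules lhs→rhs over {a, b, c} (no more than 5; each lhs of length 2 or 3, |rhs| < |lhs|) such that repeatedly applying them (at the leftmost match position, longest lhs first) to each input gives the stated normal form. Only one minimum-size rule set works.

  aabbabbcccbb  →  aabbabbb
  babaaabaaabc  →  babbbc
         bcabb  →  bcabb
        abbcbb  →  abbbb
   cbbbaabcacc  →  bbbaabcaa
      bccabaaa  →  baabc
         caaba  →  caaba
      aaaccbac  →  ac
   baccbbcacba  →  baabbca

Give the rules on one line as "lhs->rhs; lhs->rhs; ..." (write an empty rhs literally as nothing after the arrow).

  | aabbabbcccbb => aabbabbacbb => aabbabbb
  | babaaabaaabc => babcbaaabc => babbaaabc => babbcbc => babbbc
  | bcabb
  | abbcbb => abbbb

aaa->c; acb->; cb->b; cc->a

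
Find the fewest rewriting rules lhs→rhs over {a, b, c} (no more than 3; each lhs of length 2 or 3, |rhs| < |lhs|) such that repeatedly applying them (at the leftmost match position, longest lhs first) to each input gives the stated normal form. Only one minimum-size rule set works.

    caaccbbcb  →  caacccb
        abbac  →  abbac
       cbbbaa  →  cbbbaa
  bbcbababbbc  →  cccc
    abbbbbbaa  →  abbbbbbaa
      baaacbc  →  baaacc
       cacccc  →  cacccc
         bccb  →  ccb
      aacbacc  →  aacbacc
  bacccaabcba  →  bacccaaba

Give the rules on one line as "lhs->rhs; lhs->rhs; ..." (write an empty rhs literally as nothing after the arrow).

abc->a; bab->cb; bc->c

  | caaccbbcb => caaccbcb => caacccb
  | abbac
  | cbbbaa
  | bbcbababbbc => bcbababbbc => cbababbbc => ccbabbbc => cccbbbc => cccbbc => cccbc => cccc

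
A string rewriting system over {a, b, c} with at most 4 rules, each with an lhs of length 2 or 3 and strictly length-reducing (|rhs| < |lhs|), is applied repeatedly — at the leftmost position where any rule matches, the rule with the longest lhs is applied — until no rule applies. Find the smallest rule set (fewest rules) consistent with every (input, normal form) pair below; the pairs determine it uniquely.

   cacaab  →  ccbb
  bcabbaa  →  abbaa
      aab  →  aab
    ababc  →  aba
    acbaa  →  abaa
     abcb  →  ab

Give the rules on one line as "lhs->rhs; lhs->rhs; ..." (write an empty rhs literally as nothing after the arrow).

  | cacaab => caaab => ccbb
  | bcabbaa => abbaa
  | aab
  | ababc => aba

aaa->cb; ac->a; bc->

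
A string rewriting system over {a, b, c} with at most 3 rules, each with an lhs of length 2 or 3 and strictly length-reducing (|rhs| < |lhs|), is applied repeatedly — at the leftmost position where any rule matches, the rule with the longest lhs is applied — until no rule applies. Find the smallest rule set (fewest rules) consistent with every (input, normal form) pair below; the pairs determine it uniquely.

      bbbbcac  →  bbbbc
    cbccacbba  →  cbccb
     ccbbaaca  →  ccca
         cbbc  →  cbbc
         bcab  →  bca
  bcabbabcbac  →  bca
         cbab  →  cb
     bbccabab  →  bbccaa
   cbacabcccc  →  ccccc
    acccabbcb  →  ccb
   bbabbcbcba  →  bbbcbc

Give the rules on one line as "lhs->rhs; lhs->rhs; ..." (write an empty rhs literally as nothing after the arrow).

ab->a; ac->; ba->

  | bbbbcac => bbbbc
  | cbccacbba => cbccbba => cbccb
  | ccbbaaca => ccbaca => ccca
  | cbbc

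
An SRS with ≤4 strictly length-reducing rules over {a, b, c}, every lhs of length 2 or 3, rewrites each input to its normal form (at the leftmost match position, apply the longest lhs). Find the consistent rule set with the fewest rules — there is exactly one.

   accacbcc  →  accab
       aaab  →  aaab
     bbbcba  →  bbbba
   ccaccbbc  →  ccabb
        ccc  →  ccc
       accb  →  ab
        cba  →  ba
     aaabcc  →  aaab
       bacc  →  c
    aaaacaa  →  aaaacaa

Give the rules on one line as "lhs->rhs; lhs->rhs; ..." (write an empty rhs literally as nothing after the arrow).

bac->; bc->b; cb->b

  | accacbcc => accabcc => accabc => accab
  | aaab
  | bbbcba => bbbba
  | ccaccbbc => ccacbbc => ccabbc => ccabb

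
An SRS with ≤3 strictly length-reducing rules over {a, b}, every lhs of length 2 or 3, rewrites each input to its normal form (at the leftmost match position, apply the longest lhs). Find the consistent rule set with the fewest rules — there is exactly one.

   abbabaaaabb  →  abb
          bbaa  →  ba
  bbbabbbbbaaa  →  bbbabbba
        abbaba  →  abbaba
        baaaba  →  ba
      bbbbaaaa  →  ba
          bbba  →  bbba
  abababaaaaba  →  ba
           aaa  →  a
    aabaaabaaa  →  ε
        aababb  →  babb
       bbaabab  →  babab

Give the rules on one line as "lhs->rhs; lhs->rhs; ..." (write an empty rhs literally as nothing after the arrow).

  | abbabaaaabb => abbaaaabb => abaaabb => aaabb => abb
  | bbaa => ba
  | bbbabbbbbaaa => bbbabbbbaa => bbbabbba
  | abbaba

aa->; baa->a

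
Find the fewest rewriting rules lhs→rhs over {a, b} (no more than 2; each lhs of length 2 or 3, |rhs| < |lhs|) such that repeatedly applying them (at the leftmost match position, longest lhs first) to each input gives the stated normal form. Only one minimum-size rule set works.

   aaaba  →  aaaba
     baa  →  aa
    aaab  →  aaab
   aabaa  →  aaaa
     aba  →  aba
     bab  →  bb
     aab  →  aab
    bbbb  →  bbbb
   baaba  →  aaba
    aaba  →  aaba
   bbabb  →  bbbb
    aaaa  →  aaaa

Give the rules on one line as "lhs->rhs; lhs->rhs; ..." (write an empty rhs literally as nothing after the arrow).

  | aaaba
  | baa => aa
  | aaab
  | aabaa => aaaa

baa->aa; bab->bb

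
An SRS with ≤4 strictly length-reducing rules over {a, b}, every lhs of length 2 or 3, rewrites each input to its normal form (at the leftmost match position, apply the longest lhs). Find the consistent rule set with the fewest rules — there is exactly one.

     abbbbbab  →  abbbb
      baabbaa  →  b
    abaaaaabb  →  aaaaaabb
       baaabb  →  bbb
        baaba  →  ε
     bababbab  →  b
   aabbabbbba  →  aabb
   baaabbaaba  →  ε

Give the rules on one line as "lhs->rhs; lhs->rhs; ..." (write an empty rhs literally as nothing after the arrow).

aba->aa; ba->b; bba->

  | abbbbbab => abbbb
  | baabbaa => babbaa => bbbaa => ba => b
  | abaaaaabb => aaaaaabb
  | baaabb => baabb => babb => bbb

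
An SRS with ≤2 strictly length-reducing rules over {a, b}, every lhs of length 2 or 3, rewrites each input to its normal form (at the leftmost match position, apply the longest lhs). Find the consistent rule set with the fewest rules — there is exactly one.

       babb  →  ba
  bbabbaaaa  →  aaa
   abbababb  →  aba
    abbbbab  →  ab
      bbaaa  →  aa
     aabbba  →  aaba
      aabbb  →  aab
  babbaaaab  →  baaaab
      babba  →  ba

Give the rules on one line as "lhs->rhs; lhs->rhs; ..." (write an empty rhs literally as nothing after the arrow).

bb->; bba->

  | babb => ba
  | bbabbaaaa => bbaaaa => aaa
  | abbababb => ababb => aba
  | abbbbab => abbab => ab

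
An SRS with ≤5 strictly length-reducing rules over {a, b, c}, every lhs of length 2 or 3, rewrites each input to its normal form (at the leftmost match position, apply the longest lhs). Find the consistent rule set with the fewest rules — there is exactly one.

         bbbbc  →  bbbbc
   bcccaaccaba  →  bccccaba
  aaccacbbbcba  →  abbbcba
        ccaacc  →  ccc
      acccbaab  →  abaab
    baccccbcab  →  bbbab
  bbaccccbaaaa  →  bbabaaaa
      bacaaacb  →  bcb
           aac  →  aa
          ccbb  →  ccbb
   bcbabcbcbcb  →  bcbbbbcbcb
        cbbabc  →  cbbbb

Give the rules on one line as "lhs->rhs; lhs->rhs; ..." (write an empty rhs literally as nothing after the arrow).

  | bbbbc
  | bcccaaccaba => bccccaba
  | aaccacbbbcba => aacacbbbcba => accbbbcba => acbbbcba => abbbcba
  | ccaacc => ccc

abc->bb; ac->a; aca->c; caa->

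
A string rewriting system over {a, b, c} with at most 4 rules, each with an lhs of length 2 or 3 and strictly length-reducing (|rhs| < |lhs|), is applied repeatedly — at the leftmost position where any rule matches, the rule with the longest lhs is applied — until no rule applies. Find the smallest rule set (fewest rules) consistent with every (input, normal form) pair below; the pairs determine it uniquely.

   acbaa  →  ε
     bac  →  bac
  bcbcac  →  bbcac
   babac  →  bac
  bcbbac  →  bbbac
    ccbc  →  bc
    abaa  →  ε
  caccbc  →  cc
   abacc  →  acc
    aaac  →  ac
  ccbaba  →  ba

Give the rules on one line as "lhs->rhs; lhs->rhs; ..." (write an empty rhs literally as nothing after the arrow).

aa->; ab->; cb->b

  | acbaa => abaa => aa => ε
  | bac
  | bcbcac => bbcac
  | babac => bac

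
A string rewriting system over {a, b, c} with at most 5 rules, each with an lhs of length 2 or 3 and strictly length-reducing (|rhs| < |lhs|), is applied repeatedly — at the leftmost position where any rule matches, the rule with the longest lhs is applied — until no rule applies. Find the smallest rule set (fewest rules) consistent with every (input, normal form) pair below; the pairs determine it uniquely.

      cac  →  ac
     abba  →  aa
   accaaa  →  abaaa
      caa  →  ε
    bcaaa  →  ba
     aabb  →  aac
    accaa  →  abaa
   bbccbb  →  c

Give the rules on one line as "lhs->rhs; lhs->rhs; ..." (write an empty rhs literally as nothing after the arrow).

bb->c; ca->a; caa->; cc->b

  | cac => ac
  | abba => aca => aa
  | accaaa => abaaa
  | caa => ε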